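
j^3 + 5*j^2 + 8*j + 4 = (j + 1)*(j + 2)^2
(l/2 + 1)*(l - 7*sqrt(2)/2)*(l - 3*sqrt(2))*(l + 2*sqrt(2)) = l^4/2 - 9*sqrt(2)*l^3/4 + l^3 - 9*sqrt(2)*l^2/2 - 5*l^2/2 - 5*l + 21*sqrt(2)*l + 42*sqrt(2)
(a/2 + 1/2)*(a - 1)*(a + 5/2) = a^3/2 + 5*a^2/4 - a/2 - 5/4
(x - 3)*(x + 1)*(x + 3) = x^3 + x^2 - 9*x - 9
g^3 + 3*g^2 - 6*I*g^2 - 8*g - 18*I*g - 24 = (g + 3)*(g - 4*I)*(g - 2*I)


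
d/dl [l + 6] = 1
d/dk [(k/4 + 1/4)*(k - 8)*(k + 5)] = 3*k^2/4 - k - 43/4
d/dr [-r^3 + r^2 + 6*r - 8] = -3*r^2 + 2*r + 6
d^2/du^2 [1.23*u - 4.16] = 0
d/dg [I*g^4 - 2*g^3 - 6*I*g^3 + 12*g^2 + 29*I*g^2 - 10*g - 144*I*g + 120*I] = 4*I*g^3 + g^2*(-6 - 18*I) + g*(24 + 58*I) - 10 - 144*I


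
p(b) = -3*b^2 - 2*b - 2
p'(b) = -6*b - 2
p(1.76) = -14.81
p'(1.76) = -12.56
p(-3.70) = -35.67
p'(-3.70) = 20.20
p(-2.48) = -15.49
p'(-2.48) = 12.88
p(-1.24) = -4.13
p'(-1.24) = 5.44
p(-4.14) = -45.14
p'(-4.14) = 22.84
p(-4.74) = -59.92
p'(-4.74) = 26.44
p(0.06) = -2.13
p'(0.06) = -2.36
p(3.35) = -42.37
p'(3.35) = -22.10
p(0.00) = -2.00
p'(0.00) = -2.00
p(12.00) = -458.00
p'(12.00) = -74.00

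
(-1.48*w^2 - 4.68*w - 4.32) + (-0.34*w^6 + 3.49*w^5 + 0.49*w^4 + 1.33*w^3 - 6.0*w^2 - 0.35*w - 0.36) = -0.34*w^6 + 3.49*w^5 + 0.49*w^4 + 1.33*w^3 - 7.48*w^2 - 5.03*w - 4.68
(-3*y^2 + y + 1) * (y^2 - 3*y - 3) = -3*y^4 + 10*y^3 + 7*y^2 - 6*y - 3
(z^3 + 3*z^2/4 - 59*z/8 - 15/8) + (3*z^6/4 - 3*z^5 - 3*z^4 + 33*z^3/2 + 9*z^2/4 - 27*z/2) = 3*z^6/4 - 3*z^5 - 3*z^4 + 35*z^3/2 + 3*z^2 - 167*z/8 - 15/8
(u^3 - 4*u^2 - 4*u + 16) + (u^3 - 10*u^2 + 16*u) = 2*u^3 - 14*u^2 + 12*u + 16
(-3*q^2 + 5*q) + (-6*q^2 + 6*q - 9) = -9*q^2 + 11*q - 9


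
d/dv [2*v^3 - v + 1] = 6*v^2 - 1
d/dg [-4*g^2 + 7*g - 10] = 7 - 8*g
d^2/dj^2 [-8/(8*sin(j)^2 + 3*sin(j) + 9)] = 8*(256*sin(j)^4 + 72*sin(j)^3 - 663*sin(j)^2 - 171*sin(j) + 126)/(8*sin(j)^2 + 3*sin(j) + 9)^3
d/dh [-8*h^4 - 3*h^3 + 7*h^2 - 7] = h*(-32*h^2 - 9*h + 14)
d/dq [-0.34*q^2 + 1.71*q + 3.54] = 1.71 - 0.68*q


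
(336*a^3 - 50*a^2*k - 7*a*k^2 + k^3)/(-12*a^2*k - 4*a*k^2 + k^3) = (-56*a^2 - a*k + k^2)/(k*(2*a + k))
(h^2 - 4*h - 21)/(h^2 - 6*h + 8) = (h^2 - 4*h - 21)/(h^2 - 6*h + 8)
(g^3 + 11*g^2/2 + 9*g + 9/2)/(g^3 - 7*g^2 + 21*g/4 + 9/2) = 2*(2*g^3 + 11*g^2 + 18*g + 9)/(4*g^3 - 28*g^2 + 21*g + 18)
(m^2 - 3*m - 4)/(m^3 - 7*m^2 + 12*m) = (m + 1)/(m*(m - 3))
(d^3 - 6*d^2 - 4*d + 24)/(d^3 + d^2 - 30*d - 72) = (d^2 - 4)/(d^2 + 7*d + 12)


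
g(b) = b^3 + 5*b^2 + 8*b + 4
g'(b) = 3*b^2 + 10*b + 8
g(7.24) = 703.51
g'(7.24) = 237.65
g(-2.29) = -0.11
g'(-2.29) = 0.83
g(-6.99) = -149.15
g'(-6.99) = 84.68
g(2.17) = 55.12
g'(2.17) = 43.83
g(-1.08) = -0.07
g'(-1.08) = 0.70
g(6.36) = 514.39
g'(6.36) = 192.95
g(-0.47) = 1.24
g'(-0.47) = 3.96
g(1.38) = 27.19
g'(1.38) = 27.51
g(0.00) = 4.00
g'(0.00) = 8.00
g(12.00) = 2548.00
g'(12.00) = 560.00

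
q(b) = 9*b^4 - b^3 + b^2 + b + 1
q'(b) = 36*b^3 - 3*b^2 + 2*b + 1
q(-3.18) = 960.44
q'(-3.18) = -1193.36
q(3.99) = 2238.44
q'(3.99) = 2247.98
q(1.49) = 45.76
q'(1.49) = 116.41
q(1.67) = 70.80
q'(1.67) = 163.64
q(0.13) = 1.15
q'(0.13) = 1.29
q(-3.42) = 1280.53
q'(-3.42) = -1480.99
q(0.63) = 3.19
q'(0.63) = 10.07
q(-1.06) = 13.62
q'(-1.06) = -47.37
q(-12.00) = 188485.00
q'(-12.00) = -62663.00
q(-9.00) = 59851.00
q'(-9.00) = -26504.00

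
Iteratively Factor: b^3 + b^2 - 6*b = (b - 2)*(b^2 + 3*b) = (b - 2)*(b + 3)*(b)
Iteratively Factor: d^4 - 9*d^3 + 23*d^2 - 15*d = (d)*(d^3 - 9*d^2 + 23*d - 15) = d*(d - 5)*(d^2 - 4*d + 3) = d*(d - 5)*(d - 3)*(d - 1)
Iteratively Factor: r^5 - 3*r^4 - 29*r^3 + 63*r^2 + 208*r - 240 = (r + 3)*(r^4 - 6*r^3 - 11*r^2 + 96*r - 80) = (r - 1)*(r + 3)*(r^3 - 5*r^2 - 16*r + 80) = (r - 5)*(r - 1)*(r + 3)*(r^2 - 16) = (r - 5)*(r - 4)*(r - 1)*(r + 3)*(r + 4)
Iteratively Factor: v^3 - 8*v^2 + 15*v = (v - 5)*(v^2 - 3*v) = v*(v - 5)*(v - 3)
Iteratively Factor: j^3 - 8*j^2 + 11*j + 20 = (j - 5)*(j^2 - 3*j - 4) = (j - 5)*(j + 1)*(j - 4)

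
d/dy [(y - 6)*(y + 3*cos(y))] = y + (6 - y)*(3*sin(y) - 1) + 3*cos(y)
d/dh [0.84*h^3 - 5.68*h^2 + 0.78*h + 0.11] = 2.52*h^2 - 11.36*h + 0.78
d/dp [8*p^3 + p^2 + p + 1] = 24*p^2 + 2*p + 1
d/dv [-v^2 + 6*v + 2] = 6 - 2*v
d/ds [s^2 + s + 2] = 2*s + 1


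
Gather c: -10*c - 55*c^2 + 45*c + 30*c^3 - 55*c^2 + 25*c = 30*c^3 - 110*c^2 + 60*c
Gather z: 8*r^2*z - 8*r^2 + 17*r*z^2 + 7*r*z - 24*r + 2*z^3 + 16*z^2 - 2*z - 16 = -8*r^2 - 24*r + 2*z^3 + z^2*(17*r + 16) + z*(8*r^2 + 7*r - 2) - 16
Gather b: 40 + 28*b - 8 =28*b + 32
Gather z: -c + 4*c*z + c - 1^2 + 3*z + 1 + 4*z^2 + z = 4*z^2 + z*(4*c + 4)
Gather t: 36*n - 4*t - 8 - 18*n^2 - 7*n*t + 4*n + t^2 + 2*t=-18*n^2 + 40*n + t^2 + t*(-7*n - 2) - 8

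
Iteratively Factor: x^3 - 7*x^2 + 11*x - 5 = (x - 1)*(x^2 - 6*x + 5) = (x - 1)^2*(x - 5)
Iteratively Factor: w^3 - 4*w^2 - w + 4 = (w - 4)*(w^2 - 1) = (w - 4)*(w - 1)*(w + 1)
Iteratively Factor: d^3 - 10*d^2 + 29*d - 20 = (d - 4)*(d^2 - 6*d + 5) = (d - 4)*(d - 1)*(d - 5)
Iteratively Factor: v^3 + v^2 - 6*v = (v)*(v^2 + v - 6) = v*(v + 3)*(v - 2)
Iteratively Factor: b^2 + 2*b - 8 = (b + 4)*(b - 2)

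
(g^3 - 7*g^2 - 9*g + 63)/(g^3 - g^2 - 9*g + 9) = (g - 7)/(g - 1)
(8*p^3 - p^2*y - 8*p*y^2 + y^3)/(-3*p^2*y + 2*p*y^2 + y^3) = (-8*p^2 - 7*p*y + y^2)/(y*(3*p + y))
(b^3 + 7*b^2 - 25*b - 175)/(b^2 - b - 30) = (b^2 + 2*b - 35)/(b - 6)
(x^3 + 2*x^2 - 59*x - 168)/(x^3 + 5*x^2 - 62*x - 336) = (x + 3)/(x + 6)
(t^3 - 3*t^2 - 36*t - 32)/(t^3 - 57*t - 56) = (t + 4)/(t + 7)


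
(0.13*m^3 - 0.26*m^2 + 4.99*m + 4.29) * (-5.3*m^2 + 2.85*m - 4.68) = -0.689*m^5 + 1.7485*m^4 - 27.7964*m^3 - 7.2987*m^2 - 11.1267*m - 20.0772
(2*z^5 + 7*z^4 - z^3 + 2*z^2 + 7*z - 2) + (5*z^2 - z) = 2*z^5 + 7*z^4 - z^3 + 7*z^2 + 6*z - 2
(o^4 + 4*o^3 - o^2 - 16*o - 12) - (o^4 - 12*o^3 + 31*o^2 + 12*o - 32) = 16*o^3 - 32*o^2 - 28*o + 20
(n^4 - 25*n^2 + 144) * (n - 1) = n^5 - n^4 - 25*n^3 + 25*n^2 + 144*n - 144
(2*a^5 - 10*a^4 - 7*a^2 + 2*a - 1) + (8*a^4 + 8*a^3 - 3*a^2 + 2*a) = 2*a^5 - 2*a^4 + 8*a^3 - 10*a^2 + 4*a - 1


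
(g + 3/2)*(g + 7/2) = g^2 + 5*g + 21/4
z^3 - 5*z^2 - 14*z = z*(z - 7)*(z + 2)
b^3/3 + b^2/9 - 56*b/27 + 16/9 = (b/3 + 1)*(b - 4/3)^2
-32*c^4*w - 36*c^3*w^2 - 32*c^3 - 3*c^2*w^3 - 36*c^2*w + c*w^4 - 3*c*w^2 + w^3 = (-8*c + w)*(c + w)*(4*c + w)*(c*w + 1)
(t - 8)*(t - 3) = t^2 - 11*t + 24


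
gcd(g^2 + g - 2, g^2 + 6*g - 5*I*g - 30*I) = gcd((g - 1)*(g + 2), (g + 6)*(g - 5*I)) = 1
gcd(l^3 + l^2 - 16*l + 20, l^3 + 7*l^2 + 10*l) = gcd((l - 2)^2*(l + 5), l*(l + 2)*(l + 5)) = l + 5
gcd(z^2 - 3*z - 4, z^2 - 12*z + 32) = z - 4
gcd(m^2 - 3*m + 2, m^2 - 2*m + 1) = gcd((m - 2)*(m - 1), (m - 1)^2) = m - 1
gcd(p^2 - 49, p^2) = 1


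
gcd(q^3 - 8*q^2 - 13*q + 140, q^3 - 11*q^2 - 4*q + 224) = q^2 - 3*q - 28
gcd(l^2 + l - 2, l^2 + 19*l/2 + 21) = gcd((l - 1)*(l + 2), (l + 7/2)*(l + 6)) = 1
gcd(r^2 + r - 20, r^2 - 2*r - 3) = 1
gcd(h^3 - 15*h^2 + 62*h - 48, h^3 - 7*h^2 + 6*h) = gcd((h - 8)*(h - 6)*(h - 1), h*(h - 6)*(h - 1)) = h^2 - 7*h + 6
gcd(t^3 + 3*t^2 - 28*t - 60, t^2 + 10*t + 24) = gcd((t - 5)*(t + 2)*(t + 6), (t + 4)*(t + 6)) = t + 6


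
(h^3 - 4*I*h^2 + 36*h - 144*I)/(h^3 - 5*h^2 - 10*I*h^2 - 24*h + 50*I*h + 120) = (h + 6*I)/(h - 5)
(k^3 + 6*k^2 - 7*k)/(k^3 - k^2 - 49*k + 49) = k/(k - 7)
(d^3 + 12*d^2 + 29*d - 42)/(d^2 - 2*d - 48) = (d^2 + 6*d - 7)/(d - 8)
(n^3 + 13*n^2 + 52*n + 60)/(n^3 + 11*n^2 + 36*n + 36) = (n + 5)/(n + 3)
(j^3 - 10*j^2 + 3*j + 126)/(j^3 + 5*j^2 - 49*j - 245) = (j^2 - 3*j - 18)/(j^2 + 12*j + 35)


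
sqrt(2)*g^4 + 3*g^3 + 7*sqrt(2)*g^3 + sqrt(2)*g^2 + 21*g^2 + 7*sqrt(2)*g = g*(g + 7)*(g + sqrt(2))*(sqrt(2)*g + 1)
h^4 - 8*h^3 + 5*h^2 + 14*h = h*(h - 7)*(h - 2)*(h + 1)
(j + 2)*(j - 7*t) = j^2 - 7*j*t + 2*j - 14*t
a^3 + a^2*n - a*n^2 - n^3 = (a - n)*(a + n)^2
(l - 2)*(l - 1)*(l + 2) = l^3 - l^2 - 4*l + 4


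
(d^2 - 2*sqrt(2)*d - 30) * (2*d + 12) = 2*d^3 - 4*sqrt(2)*d^2 + 12*d^2 - 60*d - 24*sqrt(2)*d - 360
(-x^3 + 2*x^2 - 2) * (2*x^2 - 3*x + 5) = -2*x^5 + 7*x^4 - 11*x^3 + 6*x^2 + 6*x - 10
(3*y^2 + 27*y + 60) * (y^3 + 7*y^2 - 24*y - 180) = 3*y^5 + 48*y^4 + 177*y^3 - 768*y^2 - 6300*y - 10800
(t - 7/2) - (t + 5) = -17/2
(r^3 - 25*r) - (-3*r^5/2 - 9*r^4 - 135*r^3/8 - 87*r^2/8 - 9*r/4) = 3*r^5/2 + 9*r^4 + 143*r^3/8 + 87*r^2/8 - 91*r/4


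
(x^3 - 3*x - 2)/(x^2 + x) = x - 1 - 2/x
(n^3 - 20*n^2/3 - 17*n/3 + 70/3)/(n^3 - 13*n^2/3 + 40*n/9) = 3*(n^2 - 5*n - 14)/(n*(3*n - 8))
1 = 1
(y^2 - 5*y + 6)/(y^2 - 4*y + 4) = (y - 3)/(y - 2)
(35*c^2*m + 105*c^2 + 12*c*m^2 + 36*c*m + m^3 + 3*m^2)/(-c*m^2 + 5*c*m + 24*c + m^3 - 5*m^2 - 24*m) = (-35*c^2 - 12*c*m - m^2)/(c*m - 8*c - m^2 + 8*m)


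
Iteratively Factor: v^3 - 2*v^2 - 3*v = (v - 3)*(v^2 + v) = v*(v - 3)*(v + 1)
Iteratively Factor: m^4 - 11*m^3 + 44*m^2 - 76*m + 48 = (m - 2)*(m^3 - 9*m^2 + 26*m - 24) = (m - 4)*(m - 2)*(m^2 - 5*m + 6) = (m - 4)*(m - 2)^2*(m - 3)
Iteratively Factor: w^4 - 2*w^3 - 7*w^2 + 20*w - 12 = (w - 2)*(w^3 - 7*w + 6) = (w - 2)^2*(w^2 + 2*w - 3) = (w - 2)^2*(w - 1)*(w + 3)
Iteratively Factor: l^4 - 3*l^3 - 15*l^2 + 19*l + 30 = (l + 1)*(l^3 - 4*l^2 - 11*l + 30) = (l - 5)*(l + 1)*(l^2 + l - 6) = (l - 5)*(l - 2)*(l + 1)*(l + 3)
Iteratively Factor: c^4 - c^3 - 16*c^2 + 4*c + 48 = (c - 2)*(c^3 + c^2 - 14*c - 24) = (c - 2)*(c + 2)*(c^2 - c - 12) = (c - 2)*(c + 2)*(c + 3)*(c - 4)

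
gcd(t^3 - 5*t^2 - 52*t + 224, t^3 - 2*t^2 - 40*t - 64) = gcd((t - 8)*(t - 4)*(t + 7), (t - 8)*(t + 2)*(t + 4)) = t - 8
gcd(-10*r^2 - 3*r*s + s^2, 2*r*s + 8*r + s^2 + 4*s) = 2*r + s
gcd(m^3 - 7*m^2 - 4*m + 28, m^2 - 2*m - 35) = m - 7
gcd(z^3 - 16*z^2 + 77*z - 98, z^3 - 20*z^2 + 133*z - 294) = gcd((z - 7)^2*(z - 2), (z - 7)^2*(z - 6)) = z^2 - 14*z + 49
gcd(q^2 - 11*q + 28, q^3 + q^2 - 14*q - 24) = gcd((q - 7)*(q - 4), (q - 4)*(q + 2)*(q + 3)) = q - 4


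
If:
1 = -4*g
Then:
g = -1/4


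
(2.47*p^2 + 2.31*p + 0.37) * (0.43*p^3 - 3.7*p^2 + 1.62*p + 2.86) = 1.0621*p^5 - 8.1457*p^4 - 4.3865*p^3 + 9.4374*p^2 + 7.206*p + 1.0582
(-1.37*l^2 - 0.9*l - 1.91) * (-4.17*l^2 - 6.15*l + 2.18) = 5.7129*l^4 + 12.1785*l^3 + 10.5131*l^2 + 9.7845*l - 4.1638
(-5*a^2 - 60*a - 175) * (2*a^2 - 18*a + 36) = -10*a^4 - 30*a^3 + 550*a^2 + 990*a - 6300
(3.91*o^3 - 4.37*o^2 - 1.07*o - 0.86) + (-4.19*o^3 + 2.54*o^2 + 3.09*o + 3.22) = -0.28*o^3 - 1.83*o^2 + 2.02*o + 2.36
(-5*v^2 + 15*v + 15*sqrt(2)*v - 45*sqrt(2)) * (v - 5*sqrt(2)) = -5*v^3 + 15*v^2 + 40*sqrt(2)*v^2 - 120*sqrt(2)*v - 150*v + 450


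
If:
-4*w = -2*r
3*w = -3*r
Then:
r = 0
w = 0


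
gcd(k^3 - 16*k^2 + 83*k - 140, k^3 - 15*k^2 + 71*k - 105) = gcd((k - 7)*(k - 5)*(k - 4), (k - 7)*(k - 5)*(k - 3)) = k^2 - 12*k + 35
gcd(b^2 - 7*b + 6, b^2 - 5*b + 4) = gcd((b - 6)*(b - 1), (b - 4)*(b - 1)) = b - 1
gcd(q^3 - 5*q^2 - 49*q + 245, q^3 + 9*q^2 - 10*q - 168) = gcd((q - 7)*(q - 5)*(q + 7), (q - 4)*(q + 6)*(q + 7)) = q + 7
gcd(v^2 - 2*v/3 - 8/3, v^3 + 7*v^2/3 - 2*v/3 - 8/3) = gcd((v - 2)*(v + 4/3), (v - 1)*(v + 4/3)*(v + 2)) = v + 4/3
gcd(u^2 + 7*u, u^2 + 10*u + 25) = 1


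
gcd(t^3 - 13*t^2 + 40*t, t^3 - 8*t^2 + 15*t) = t^2 - 5*t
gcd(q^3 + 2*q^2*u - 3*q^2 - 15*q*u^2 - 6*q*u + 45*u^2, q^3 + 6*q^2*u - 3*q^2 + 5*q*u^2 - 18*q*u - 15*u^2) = q^2 + 5*q*u - 3*q - 15*u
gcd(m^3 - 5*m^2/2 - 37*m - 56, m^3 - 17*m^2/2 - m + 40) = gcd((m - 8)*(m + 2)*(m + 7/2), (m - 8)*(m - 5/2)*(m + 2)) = m^2 - 6*m - 16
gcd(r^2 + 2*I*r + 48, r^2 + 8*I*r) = r + 8*I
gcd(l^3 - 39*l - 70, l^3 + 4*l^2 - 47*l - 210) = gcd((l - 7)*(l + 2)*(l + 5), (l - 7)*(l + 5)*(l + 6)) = l^2 - 2*l - 35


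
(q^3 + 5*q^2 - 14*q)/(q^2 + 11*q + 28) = q*(q - 2)/(q + 4)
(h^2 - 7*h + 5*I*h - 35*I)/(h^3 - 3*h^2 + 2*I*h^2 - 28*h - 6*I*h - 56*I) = (h + 5*I)/(h^2 + 2*h*(2 + I) + 8*I)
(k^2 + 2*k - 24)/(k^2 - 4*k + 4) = (k^2 + 2*k - 24)/(k^2 - 4*k + 4)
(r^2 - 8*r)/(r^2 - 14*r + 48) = r/(r - 6)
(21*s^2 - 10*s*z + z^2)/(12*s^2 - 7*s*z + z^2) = (-7*s + z)/(-4*s + z)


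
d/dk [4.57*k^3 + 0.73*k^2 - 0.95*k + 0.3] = 13.71*k^2 + 1.46*k - 0.95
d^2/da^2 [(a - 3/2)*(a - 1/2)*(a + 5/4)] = 6*a - 3/2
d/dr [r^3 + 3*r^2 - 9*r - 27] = 3*r^2 + 6*r - 9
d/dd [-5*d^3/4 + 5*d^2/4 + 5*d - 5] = -15*d^2/4 + 5*d/2 + 5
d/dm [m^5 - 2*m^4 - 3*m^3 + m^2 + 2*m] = 5*m^4 - 8*m^3 - 9*m^2 + 2*m + 2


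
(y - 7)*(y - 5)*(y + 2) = y^3 - 10*y^2 + 11*y + 70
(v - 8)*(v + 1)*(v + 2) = v^3 - 5*v^2 - 22*v - 16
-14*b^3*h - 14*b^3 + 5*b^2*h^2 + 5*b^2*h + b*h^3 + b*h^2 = (-2*b + h)*(7*b + h)*(b*h + b)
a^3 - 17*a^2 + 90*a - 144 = (a - 8)*(a - 6)*(a - 3)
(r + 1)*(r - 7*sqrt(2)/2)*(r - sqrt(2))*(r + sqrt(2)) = r^4 - 7*sqrt(2)*r^3/2 + r^3 - 7*sqrt(2)*r^2/2 - 2*r^2 - 2*r + 7*sqrt(2)*r + 7*sqrt(2)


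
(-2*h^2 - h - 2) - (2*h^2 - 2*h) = -4*h^2 + h - 2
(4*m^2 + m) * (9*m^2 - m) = 36*m^4 + 5*m^3 - m^2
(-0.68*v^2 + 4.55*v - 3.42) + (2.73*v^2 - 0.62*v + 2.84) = 2.05*v^2 + 3.93*v - 0.58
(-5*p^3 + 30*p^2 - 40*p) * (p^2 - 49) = -5*p^5 + 30*p^4 + 205*p^3 - 1470*p^2 + 1960*p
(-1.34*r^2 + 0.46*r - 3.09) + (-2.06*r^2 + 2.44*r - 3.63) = -3.4*r^2 + 2.9*r - 6.72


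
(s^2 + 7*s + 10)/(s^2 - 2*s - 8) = (s + 5)/(s - 4)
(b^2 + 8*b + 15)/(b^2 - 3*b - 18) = (b + 5)/(b - 6)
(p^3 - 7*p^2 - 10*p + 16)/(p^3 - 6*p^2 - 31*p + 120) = (p^2 + p - 2)/(p^2 + 2*p - 15)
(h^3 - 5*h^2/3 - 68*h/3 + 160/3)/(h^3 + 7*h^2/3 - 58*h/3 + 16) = (h^2 + h - 20)/(h^2 + 5*h - 6)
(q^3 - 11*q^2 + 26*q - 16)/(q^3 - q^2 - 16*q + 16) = (q^2 - 10*q + 16)/(q^2 - 16)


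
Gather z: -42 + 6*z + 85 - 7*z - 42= 1 - z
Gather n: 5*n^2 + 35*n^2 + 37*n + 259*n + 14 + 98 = 40*n^2 + 296*n + 112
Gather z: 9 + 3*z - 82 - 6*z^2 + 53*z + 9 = -6*z^2 + 56*z - 64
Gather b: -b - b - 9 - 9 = -2*b - 18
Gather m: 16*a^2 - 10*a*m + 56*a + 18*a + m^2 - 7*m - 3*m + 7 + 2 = 16*a^2 + 74*a + m^2 + m*(-10*a - 10) + 9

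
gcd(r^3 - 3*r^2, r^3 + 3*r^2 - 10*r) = r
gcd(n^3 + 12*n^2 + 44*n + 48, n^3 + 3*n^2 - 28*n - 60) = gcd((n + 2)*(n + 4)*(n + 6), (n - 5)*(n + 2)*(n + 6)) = n^2 + 8*n + 12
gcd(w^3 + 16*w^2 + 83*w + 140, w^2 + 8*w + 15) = w + 5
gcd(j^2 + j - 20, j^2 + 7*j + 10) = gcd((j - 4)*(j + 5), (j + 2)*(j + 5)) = j + 5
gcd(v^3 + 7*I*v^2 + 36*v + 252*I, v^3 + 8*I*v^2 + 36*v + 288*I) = v^2 + 36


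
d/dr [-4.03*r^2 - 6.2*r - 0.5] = -8.06*r - 6.2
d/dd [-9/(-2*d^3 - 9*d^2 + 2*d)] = 18*(-3*d^2 - 9*d + 1)/(d^2*(2*d^2 + 9*d - 2)^2)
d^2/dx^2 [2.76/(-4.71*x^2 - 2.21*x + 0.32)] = (122.456232*x^2 + 57.458232*x - 2.76*(9.42*x + 2.21)*(18.84*x + 4.42) - 8.319744)/(4.71*x^2 + 2.21*x - 0.32)^3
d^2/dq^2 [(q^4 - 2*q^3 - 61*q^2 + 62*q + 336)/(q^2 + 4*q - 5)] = 2*(q^6 + 12*q^5 + 33*q^4 + 104*q^3 + 363*q^2 + 4812*q + 6771)/(q^6 + 12*q^5 + 33*q^4 - 56*q^3 - 165*q^2 + 300*q - 125)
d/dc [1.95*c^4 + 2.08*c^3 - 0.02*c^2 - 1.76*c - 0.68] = 7.8*c^3 + 6.24*c^2 - 0.04*c - 1.76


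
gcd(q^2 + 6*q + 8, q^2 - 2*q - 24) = q + 4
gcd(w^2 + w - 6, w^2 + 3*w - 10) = w - 2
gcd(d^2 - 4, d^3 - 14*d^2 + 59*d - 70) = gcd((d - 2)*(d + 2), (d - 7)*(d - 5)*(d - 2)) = d - 2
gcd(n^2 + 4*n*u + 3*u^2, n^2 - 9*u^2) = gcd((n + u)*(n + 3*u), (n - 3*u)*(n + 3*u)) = n + 3*u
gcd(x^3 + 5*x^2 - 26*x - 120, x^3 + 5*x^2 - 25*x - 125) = x - 5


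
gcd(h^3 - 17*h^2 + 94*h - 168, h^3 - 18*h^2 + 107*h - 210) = h^2 - 13*h + 42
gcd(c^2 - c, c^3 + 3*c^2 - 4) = c - 1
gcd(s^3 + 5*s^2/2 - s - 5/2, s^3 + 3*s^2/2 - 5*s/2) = s^2 + 3*s/2 - 5/2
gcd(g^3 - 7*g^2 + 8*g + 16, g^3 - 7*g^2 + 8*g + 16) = g^3 - 7*g^2 + 8*g + 16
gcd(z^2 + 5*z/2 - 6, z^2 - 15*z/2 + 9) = z - 3/2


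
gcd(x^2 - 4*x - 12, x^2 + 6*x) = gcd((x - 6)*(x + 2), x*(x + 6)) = 1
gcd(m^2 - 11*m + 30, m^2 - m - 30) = m - 6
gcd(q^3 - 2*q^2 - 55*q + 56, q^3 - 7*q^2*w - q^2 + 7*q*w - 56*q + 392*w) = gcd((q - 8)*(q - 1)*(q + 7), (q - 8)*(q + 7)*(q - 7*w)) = q^2 - q - 56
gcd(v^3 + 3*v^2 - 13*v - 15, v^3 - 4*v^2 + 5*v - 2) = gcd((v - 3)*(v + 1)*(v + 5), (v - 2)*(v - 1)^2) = 1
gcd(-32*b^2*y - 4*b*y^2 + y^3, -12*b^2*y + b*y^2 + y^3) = 4*b*y + y^2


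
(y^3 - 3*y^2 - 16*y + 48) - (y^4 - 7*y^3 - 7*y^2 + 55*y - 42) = -y^4 + 8*y^3 + 4*y^2 - 71*y + 90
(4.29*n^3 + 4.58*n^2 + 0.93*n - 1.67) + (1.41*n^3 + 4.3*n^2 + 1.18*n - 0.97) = 5.7*n^3 + 8.88*n^2 + 2.11*n - 2.64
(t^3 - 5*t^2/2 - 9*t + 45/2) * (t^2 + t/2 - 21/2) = t^5 - 2*t^4 - 83*t^3/4 + 177*t^2/4 + 423*t/4 - 945/4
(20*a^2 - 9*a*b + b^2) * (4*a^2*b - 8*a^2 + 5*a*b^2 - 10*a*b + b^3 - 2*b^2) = 80*a^4*b - 160*a^4 + 64*a^3*b^2 - 128*a^3*b - 21*a^2*b^3 + 42*a^2*b^2 - 4*a*b^4 + 8*a*b^3 + b^5 - 2*b^4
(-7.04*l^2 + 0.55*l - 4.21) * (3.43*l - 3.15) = -24.1472*l^3 + 24.0625*l^2 - 16.1728*l + 13.2615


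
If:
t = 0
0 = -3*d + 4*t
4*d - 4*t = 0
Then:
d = 0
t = 0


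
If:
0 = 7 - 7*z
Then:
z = 1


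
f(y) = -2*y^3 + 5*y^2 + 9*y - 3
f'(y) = -6*y^2 + 10*y + 9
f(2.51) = 19.46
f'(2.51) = -3.70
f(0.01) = -2.91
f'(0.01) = 9.10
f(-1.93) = 12.63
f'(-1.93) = -32.65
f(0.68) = 4.80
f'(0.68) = 13.03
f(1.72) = 17.10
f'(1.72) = 8.45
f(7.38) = -468.15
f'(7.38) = -243.99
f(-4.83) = 295.53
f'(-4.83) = -179.27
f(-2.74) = 51.02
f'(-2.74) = -63.45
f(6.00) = -201.00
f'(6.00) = -147.00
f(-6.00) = 555.00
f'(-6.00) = -267.00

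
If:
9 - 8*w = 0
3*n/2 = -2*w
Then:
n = -3/2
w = 9/8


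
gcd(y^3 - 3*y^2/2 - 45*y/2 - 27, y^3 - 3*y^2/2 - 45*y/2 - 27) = y^3 - 3*y^2/2 - 45*y/2 - 27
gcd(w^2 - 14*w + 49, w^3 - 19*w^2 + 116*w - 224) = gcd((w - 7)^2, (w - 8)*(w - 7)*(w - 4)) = w - 7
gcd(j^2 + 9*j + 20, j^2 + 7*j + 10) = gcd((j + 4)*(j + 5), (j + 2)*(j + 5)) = j + 5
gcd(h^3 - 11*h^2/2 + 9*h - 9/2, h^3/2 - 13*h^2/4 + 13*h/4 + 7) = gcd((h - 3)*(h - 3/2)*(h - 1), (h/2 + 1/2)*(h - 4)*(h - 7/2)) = 1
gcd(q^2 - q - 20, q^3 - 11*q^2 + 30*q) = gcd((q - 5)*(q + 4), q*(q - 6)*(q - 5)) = q - 5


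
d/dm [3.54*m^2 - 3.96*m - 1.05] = 7.08*m - 3.96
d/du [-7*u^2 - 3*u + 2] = -14*u - 3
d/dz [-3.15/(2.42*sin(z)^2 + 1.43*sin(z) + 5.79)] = (15.246*sin(z) + 4.5045)*cos(z)/(2.42*sin(z)^2 + 1.43*sin(z) + 5.79)^2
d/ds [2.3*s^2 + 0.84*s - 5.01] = 4.6*s + 0.84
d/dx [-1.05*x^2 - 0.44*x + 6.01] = -2.1*x - 0.44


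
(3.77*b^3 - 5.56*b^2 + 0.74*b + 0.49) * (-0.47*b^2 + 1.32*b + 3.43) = -1.7719*b^5 + 7.5896*b^4 + 5.2441*b^3 - 18.3243*b^2 + 3.185*b + 1.6807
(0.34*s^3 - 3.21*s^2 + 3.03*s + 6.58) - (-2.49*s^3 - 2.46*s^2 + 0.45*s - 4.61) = 2.83*s^3 - 0.75*s^2 + 2.58*s + 11.19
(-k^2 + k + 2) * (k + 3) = -k^3 - 2*k^2 + 5*k + 6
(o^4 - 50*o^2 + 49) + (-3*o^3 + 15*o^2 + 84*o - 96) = o^4 - 3*o^3 - 35*o^2 + 84*o - 47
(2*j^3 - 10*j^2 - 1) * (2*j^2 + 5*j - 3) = 4*j^5 - 10*j^4 - 56*j^3 + 28*j^2 - 5*j + 3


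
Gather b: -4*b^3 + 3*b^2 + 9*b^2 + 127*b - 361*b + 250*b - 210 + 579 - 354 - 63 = -4*b^3 + 12*b^2 + 16*b - 48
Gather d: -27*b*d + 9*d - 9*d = -27*b*d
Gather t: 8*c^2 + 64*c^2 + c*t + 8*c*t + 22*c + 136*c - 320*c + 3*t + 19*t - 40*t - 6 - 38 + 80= 72*c^2 - 162*c + t*(9*c - 18) + 36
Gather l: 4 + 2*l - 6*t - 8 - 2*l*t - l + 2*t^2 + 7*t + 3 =l*(1 - 2*t) + 2*t^2 + t - 1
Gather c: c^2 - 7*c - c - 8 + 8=c^2 - 8*c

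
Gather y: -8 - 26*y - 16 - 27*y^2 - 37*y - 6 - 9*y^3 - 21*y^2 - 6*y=-9*y^3 - 48*y^2 - 69*y - 30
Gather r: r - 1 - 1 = r - 2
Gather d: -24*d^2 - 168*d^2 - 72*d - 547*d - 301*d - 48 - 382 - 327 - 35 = -192*d^2 - 920*d - 792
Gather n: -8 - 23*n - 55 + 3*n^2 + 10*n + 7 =3*n^2 - 13*n - 56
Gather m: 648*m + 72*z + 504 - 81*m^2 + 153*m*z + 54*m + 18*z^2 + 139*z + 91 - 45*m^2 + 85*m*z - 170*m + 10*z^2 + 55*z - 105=-126*m^2 + m*(238*z + 532) + 28*z^2 + 266*z + 490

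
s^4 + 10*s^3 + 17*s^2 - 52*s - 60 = (s - 2)*(s + 1)*(s + 5)*(s + 6)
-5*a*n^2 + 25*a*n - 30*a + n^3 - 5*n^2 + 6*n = (-5*a + n)*(n - 3)*(n - 2)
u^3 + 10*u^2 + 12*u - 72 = (u - 2)*(u + 6)^2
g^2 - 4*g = g*(g - 4)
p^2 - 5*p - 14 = (p - 7)*(p + 2)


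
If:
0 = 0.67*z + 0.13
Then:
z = -0.19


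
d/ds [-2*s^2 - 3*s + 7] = -4*s - 3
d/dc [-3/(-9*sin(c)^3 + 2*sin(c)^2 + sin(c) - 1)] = 3*(-27*sin(c)^2 + 4*sin(c) + 1)*cos(c)/(9*sin(c)^3 - 2*sin(c)^2 - sin(c) + 1)^2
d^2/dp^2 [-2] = 0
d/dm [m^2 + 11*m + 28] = 2*m + 11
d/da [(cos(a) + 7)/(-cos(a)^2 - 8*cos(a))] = -(sin(a) + 56*sin(a)/cos(a)^2 + 14*tan(a))/(cos(a) + 8)^2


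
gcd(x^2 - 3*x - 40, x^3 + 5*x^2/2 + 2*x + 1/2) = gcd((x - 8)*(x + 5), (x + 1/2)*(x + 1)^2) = 1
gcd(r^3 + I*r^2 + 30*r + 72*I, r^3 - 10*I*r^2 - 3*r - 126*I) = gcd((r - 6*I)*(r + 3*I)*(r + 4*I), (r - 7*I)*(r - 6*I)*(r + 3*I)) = r^2 - 3*I*r + 18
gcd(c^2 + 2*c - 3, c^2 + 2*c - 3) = c^2 + 2*c - 3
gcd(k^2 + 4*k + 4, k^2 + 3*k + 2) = k + 2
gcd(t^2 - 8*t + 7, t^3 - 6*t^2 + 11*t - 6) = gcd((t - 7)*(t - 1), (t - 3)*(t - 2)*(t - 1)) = t - 1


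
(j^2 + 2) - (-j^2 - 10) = 2*j^2 + 12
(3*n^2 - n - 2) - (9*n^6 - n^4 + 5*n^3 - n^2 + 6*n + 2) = -9*n^6 + n^4 - 5*n^3 + 4*n^2 - 7*n - 4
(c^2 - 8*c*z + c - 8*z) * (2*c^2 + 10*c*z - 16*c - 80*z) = 2*c^4 - 6*c^3*z - 14*c^3 - 80*c^2*z^2 + 42*c^2*z - 16*c^2 + 560*c*z^2 + 48*c*z + 640*z^2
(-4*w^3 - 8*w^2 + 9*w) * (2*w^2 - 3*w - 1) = -8*w^5 - 4*w^4 + 46*w^3 - 19*w^2 - 9*w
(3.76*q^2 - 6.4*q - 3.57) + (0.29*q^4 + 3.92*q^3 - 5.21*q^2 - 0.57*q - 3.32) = 0.29*q^4 + 3.92*q^3 - 1.45*q^2 - 6.97*q - 6.89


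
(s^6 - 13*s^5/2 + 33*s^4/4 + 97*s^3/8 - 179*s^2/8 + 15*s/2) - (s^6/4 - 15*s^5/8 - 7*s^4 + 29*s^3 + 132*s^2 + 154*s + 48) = 3*s^6/4 - 37*s^5/8 + 61*s^4/4 - 135*s^3/8 - 1235*s^2/8 - 293*s/2 - 48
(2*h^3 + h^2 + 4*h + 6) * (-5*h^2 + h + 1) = -10*h^5 - 3*h^4 - 17*h^3 - 25*h^2 + 10*h + 6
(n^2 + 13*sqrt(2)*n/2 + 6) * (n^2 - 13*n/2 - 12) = n^4 - 13*n^3/2 + 13*sqrt(2)*n^3/2 - 169*sqrt(2)*n^2/4 - 6*n^2 - 78*sqrt(2)*n - 39*n - 72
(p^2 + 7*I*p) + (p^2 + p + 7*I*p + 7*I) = 2*p^2 + p + 14*I*p + 7*I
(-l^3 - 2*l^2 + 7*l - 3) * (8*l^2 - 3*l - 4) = -8*l^5 - 13*l^4 + 66*l^3 - 37*l^2 - 19*l + 12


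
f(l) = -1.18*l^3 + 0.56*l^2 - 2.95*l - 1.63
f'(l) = -3.54*l^2 + 1.12*l - 2.95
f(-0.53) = 0.27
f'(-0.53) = -4.54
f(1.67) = -10.49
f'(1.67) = -10.95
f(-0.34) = -0.52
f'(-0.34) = -3.74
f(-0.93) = 2.55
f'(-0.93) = -7.05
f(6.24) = -284.94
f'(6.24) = -133.80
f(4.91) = -142.29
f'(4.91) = -82.79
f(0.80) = -4.24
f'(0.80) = -4.32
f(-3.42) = 62.21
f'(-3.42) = -48.19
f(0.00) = -1.63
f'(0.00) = -2.95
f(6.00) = -254.05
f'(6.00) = -123.67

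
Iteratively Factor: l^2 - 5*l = (l)*(l - 5)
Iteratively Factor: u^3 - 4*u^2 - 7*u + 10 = (u - 5)*(u^2 + u - 2) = (u - 5)*(u + 2)*(u - 1)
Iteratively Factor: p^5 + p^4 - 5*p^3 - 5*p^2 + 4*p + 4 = (p - 1)*(p^4 + 2*p^3 - 3*p^2 - 8*p - 4) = (p - 2)*(p - 1)*(p^3 + 4*p^2 + 5*p + 2) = (p - 2)*(p - 1)*(p + 2)*(p^2 + 2*p + 1) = (p - 2)*(p - 1)*(p + 1)*(p + 2)*(p + 1)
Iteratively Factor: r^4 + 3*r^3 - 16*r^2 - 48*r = (r)*(r^3 + 3*r^2 - 16*r - 48) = r*(r + 3)*(r^2 - 16) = r*(r + 3)*(r + 4)*(r - 4)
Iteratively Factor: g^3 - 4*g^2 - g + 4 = (g + 1)*(g^2 - 5*g + 4) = (g - 4)*(g + 1)*(g - 1)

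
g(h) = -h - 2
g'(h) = -1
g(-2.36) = 0.36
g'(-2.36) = -1.00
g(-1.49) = -0.51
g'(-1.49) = -1.00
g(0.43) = -2.43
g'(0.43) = -1.00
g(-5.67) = 3.67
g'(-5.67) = -1.00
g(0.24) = -2.24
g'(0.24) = -1.00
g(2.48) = -4.48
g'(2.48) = -1.00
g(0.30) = -2.30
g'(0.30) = -1.00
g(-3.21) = 1.21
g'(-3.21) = -1.00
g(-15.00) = 13.00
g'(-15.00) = -1.00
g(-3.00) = 1.00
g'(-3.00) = -1.00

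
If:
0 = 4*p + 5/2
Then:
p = -5/8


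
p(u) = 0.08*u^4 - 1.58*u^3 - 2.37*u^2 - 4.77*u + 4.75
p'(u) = 0.32*u^3 - 4.74*u^2 - 4.74*u - 4.77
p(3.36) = -87.77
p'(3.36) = -62.07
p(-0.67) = 7.37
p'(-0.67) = -3.82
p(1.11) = -5.50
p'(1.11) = -15.43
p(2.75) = -54.57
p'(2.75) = -47.00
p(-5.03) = 221.07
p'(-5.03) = -141.58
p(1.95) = -24.12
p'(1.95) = -29.66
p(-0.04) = 4.94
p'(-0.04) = -4.59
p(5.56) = -290.15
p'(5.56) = -122.65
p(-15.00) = 8925.55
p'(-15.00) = -2080.17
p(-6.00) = 393.01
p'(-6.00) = -216.09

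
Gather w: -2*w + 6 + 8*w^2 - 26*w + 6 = 8*w^2 - 28*w + 12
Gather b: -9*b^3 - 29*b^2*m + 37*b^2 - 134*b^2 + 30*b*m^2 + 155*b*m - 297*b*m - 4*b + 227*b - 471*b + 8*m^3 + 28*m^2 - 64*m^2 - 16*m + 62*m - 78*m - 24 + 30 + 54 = -9*b^3 + b^2*(-29*m - 97) + b*(30*m^2 - 142*m - 248) + 8*m^3 - 36*m^2 - 32*m + 60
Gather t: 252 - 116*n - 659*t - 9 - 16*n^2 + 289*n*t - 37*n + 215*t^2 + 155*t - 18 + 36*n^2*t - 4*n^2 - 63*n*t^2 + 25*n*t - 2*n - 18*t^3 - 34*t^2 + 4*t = -20*n^2 - 155*n - 18*t^3 + t^2*(181 - 63*n) + t*(36*n^2 + 314*n - 500) + 225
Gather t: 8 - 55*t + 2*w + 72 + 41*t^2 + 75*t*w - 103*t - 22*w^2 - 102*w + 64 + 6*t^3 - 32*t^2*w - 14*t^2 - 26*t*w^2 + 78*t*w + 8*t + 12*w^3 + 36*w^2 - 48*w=6*t^3 + t^2*(27 - 32*w) + t*(-26*w^2 + 153*w - 150) + 12*w^3 + 14*w^2 - 148*w + 144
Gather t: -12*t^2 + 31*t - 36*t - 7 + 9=-12*t^2 - 5*t + 2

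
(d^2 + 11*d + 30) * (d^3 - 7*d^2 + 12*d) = d^5 + 4*d^4 - 35*d^3 - 78*d^2 + 360*d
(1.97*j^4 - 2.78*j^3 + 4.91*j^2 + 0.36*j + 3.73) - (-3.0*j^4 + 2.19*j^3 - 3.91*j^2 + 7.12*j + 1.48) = 4.97*j^4 - 4.97*j^3 + 8.82*j^2 - 6.76*j + 2.25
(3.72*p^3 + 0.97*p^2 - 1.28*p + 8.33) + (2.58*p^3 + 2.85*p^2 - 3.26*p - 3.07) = 6.3*p^3 + 3.82*p^2 - 4.54*p + 5.26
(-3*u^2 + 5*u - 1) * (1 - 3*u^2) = 9*u^4 - 15*u^3 + 5*u - 1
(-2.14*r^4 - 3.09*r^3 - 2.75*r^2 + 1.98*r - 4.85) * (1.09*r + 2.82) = -2.3326*r^5 - 9.4029*r^4 - 11.7113*r^3 - 5.5968*r^2 + 0.297099999999999*r - 13.677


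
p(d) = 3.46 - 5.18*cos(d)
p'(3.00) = 0.73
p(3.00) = 8.59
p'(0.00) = 0.00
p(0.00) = -1.72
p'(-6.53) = -1.27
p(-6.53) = -1.56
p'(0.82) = 3.79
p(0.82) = -0.07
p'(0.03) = 0.16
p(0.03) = -1.72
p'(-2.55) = -2.89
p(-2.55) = 7.76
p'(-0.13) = -0.67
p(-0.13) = -1.68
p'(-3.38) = 1.22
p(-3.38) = 8.49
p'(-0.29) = -1.48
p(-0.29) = -1.50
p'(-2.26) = -4.00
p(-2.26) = 6.75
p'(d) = 5.18*sin(d)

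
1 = 1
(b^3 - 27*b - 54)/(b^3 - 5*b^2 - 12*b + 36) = (b + 3)/(b - 2)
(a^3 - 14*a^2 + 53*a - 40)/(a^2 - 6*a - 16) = (a^2 - 6*a + 5)/(a + 2)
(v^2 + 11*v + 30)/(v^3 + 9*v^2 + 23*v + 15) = (v + 6)/(v^2 + 4*v + 3)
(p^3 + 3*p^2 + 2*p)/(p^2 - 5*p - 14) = p*(p + 1)/(p - 7)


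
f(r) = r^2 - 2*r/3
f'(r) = 2*r - 2/3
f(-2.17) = 6.16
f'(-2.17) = -5.01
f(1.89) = 2.31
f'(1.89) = 3.11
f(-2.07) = 5.66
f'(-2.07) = -4.81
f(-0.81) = 1.20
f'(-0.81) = -2.29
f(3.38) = 9.17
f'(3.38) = 6.09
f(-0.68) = 0.92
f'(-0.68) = -2.03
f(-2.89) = 10.28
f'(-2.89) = -6.45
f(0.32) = -0.11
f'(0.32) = -0.03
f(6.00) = 32.00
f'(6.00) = 11.33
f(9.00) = 75.00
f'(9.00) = 17.33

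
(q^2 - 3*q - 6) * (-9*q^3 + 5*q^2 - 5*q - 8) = -9*q^5 + 32*q^4 + 34*q^3 - 23*q^2 + 54*q + 48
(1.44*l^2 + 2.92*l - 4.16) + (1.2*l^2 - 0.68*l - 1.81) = 2.64*l^2 + 2.24*l - 5.97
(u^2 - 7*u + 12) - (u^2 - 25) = 37 - 7*u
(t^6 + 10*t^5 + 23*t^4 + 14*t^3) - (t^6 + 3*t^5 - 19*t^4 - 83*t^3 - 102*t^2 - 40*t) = 7*t^5 + 42*t^4 + 97*t^3 + 102*t^2 + 40*t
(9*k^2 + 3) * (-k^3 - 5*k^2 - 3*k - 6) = -9*k^5 - 45*k^4 - 30*k^3 - 69*k^2 - 9*k - 18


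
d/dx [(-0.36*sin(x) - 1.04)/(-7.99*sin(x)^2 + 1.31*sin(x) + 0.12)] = (-2.8764*sin(x)^2 - 16.6192*sin(x) + 1.3192)*cos(x)/(63.8401*sin(x)^4 - 20.9338*sin(x)^3 - 0.2015*sin(x)^2 + 0.3144*sin(x) + 0.0144)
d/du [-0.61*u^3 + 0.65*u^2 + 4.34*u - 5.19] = -1.83*u^2 + 1.3*u + 4.34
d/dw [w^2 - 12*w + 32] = 2*w - 12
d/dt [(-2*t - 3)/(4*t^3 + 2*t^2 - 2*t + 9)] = 4*(4*t^3 + 10*t^2 + 3*t - 6)/(16*t^6 + 16*t^5 - 12*t^4 + 64*t^3 + 40*t^2 - 36*t + 81)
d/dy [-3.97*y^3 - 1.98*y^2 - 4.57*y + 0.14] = -11.91*y^2 - 3.96*y - 4.57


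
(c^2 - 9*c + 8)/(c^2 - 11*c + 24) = (c - 1)/(c - 3)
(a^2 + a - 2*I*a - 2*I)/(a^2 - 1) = (a - 2*I)/(a - 1)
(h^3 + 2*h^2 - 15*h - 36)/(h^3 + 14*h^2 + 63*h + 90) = (h^2 - h - 12)/(h^2 + 11*h + 30)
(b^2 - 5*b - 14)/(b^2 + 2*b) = (b - 7)/b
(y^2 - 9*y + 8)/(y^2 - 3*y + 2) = (y - 8)/(y - 2)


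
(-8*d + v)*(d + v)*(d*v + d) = -8*d^3*v - 8*d^3 - 7*d^2*v^2 - 7*d^2*v + d*v^3 + d*v^2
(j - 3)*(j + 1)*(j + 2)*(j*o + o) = j^4*o + j^3*o - 7*j^2*o - 13*j*o - 6*o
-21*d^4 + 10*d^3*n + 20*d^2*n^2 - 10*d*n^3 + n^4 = (-7*d + n)*(-3*d + n)*(-d + n)*(d + n)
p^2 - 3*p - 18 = (p - 6)*(p + 3)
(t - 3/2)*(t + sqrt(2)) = t^2 - 3*t/2 + sqrt(2)*t - 3*sqrt(2)/2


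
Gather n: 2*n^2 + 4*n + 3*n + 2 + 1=2*n^2 + 7*n + 3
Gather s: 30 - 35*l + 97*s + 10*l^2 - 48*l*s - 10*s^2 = 10*l^2 - 35*l - 10*s^2 + s*(97 - 48*l) + 30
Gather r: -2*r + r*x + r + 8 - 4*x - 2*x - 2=r*(x - 1) - 6*x + 6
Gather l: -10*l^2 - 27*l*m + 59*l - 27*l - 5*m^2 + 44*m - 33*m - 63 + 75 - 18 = -10*l^2 + l*(32 - 27*m) - 5*m^2 + 11*m - 6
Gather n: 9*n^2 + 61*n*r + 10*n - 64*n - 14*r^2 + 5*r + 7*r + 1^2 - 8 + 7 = 9*n^2 + n*(61*r - 54) - 14*r^2 + 12*r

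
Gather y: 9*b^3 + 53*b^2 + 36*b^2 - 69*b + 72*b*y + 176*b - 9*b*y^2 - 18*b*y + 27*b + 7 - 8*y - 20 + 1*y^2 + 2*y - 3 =9*b^3 + 89*b^2 + 134*b + y^2*(1 - 9*b) + y*(54*b - 6) - 16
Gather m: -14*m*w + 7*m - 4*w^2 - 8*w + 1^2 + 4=m*(7 - 14*w) - 4*w^2 - 8*w + 5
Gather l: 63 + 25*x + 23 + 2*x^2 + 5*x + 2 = 2*x^2 + 30*x + 88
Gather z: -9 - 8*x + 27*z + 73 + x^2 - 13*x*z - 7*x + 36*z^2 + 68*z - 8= x^2 - 15*x + 36*z^2 + z*(95 - 13*x) + 56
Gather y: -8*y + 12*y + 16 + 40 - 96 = 4*y - 40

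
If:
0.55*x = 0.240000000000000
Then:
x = 0.44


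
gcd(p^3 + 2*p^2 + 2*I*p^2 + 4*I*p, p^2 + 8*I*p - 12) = p + 2*I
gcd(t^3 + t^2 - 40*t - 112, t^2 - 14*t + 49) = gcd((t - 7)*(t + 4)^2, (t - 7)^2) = t - 7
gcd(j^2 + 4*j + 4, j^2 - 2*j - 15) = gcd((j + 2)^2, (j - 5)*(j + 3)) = 1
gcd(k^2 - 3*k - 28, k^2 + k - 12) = k + 4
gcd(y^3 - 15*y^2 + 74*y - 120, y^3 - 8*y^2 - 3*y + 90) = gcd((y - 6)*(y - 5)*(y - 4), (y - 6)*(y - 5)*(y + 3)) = y^2 - 11*y + 30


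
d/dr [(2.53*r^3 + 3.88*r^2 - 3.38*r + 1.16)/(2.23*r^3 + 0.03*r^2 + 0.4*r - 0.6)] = (-8.5765*r^4 + 17.0988*r^3 - 10.661*r^2 - 4.7256*r + 1.564)/(4.9729*r^6 + 0.1338*r^5 + 1.7849*r^4 - 2.652*r^3 + 0.124*r^2 - 0.48*r + 0.36)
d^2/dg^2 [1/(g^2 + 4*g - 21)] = 2*(-g^2 - 4*g + 4*(g + 2)^2 + 21)/(g^2 + 4*g - 21)^3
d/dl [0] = 0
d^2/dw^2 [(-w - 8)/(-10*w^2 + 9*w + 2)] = 2*((-30*w - 71)*(-10*w^2 + 9*w + 2) - (w + 8)*(20*w - 9)^2)/(-10*w^2 + 9*w + 2)^3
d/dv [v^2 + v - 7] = 2*v + 1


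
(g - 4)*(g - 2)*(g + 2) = g^3 - 4*g^2 - 4*g + 16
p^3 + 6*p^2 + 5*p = p*(p + 1)*(p + 5)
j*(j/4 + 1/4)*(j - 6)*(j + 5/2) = j^4/4 - 5*j^3/8 - 37*j^2/8 - 15*j/4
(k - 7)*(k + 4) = k^2 - 3*k - 28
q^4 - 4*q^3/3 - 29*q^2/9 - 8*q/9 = q*(q - 8/3)*(q + 1/3)*(q + 1)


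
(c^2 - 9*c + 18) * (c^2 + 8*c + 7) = c^4 - c^3 - 47*c^2 + 81*c + 126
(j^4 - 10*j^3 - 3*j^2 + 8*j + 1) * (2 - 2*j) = -2*j^5 + 22*j^4 - 14*j^3 - 22*j^2 + 14*j + 2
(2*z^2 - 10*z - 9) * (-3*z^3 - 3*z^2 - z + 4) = -6*z^5 + 24*z^4 + 55*z^3 + 45*z^2 - 31*z - 36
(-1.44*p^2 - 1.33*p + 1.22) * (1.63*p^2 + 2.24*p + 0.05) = -2.3472*p^4 - 5.3935*p^3 - 1.0626*p^2 + 2.6663*p + 0.061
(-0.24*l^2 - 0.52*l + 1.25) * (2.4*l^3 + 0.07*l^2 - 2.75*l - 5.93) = -0.576*l^5 - 1.2648*l^4 + 3.6236*l^3 + 2.9407*l^2 - 0.3539*l - 7.4125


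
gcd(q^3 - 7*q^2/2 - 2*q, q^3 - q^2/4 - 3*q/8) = q^2 + q/2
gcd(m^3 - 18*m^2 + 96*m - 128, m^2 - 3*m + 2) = m - 2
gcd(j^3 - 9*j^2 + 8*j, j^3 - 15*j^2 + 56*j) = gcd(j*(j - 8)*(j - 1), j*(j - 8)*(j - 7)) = j^2 - 8*j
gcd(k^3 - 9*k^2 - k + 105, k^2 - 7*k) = k - 7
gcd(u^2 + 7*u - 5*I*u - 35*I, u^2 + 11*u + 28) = u + 7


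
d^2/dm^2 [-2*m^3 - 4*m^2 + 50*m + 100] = -12*m - 8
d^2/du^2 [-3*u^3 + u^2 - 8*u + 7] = 2 - 18*u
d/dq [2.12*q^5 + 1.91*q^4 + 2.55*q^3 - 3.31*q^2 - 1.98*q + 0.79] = 10.6*q^4 + 7.64*q^3 + 7.65*q^2 - 6.62*q - 1.98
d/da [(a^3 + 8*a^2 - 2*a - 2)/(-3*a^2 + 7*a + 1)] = (-3*a^4 + 14*a^3 + 53*a^2 + 4*a + 12)/(9*a^4 - 42*a^3 + 43*a^2 + 14*a + 1)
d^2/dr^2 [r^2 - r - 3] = 2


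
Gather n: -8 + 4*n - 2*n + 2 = 2*n - 6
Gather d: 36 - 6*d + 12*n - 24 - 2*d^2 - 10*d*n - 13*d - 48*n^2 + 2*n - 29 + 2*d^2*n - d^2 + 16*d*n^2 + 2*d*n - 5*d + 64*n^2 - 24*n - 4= d^2*(2*n - 3) + d*(16*n^2 - 8*n - 24) + 16*n^2 - 10*n - 21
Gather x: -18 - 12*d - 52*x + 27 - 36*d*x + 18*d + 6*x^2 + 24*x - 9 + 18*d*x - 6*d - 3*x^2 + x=3*x^2 + x*(-18*d - 27)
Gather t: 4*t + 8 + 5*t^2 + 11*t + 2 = 5*t^2 + 15*t + 10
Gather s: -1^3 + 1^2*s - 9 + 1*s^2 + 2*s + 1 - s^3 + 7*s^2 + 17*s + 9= -s^3 + 8*s^2 + 20*s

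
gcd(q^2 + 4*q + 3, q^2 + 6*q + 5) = q + 1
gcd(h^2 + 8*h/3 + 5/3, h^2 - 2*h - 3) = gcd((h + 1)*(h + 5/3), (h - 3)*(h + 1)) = h + 1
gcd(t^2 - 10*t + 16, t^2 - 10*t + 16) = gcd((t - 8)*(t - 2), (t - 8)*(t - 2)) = t^2 - 10*t + 16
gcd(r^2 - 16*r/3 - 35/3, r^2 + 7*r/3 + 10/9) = r + 5/3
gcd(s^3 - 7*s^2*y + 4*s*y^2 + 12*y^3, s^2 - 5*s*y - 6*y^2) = -s^2 + 5*s*y + 6*y^2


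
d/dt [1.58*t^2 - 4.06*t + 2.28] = 3.16*t - 4.06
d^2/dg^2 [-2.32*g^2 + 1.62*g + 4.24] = -4.64000000000000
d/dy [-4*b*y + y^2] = -4*b + 2*y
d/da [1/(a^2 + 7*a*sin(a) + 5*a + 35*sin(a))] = -(7*a*cos(a) + 2*a + 7*sin(a) + 35*cos(a) + 5)/((a + 5)^2*(a + 7*sin(a))^2)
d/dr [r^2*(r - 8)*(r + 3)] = r*(4*r^2 - 15*r - 48)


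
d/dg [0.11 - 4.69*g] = -4.69000000000000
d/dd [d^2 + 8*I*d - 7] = 2*d + 8*I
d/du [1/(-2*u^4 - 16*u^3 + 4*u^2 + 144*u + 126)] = 2*(u^3 + 6*u^2 - u - 18)/(-u^4 - 8*u^3 + 2*u^2 + 72*u + 63)^2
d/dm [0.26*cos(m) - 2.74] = -0.26*sin(m)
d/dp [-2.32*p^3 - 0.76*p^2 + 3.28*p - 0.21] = -6.96*p^2 - 1.52*p + 3.28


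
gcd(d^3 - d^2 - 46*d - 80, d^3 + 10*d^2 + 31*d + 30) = d^2 + 7*d + 10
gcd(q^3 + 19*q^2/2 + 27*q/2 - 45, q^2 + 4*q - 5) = q + 5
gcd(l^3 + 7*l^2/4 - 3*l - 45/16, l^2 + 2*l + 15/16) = l + 3/4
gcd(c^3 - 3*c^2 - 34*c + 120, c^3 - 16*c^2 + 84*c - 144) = c - 4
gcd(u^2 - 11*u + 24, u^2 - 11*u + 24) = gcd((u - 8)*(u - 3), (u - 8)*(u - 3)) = u^2 - 11*u + 24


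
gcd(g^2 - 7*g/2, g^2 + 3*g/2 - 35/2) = g - 7/2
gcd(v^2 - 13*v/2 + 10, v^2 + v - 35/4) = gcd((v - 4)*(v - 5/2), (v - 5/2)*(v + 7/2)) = v - 5/2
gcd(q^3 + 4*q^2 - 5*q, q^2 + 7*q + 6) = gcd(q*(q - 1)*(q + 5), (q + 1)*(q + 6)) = 1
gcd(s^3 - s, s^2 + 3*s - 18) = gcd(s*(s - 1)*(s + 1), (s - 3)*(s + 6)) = 1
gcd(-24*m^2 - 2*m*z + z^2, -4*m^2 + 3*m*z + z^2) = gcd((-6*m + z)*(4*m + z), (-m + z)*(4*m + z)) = 4*m + z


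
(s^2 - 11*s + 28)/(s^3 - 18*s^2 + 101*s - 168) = (s - 4)/(s^2 - 11*s + 24)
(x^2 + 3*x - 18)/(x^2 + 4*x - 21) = (x + 6)/(x + 7)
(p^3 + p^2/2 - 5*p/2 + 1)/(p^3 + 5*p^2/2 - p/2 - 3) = (2*p - 1)/(2*p + 3)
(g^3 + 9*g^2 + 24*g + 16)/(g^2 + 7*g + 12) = (g^2 + 5*g + 4)/(g + 3)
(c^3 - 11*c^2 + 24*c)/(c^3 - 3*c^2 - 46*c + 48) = c*(c - 3)/(c^2 + 5*c - 6)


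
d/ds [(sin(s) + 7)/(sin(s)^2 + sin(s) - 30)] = (-14*sin(s) + cos(s)^2 - 38)*cos(s)/(sin(s)^2 + sin(s) - 30)^2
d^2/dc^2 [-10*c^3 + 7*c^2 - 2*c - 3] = 14 - 60*c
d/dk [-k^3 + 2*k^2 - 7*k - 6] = -3*k^2 + 4*k - 7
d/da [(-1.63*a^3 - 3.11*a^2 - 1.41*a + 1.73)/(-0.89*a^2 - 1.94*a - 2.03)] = (1.4507*a^4 + 6.3244*a^3 + 14.7052*a^2 + 15.706*a + 6.2185)/(0.7921*a^4 + 3.4532*a^3 + 7.377*a^2 + 7.8764*a + 4.1209)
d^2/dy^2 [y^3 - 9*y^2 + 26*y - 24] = 6*y - 18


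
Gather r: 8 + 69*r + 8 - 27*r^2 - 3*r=-27*r^2 + 66*r + 16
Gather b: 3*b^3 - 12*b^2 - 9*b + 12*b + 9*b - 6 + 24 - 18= 3*b^3 - 12*b^2 + 12*b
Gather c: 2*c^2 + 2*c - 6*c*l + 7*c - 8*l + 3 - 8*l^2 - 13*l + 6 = 2*c^2 + c*(9 - 6*l) - 8*l^2 - 21*l + 9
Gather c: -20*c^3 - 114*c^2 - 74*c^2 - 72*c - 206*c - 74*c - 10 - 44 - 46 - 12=-20*c^3 - 188*c^2 - 352*c - 112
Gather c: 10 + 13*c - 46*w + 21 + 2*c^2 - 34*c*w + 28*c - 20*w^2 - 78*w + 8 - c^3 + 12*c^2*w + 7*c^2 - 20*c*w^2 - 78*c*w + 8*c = -c^3 + c^2*(12*w + 9) + c*(-20*w^2 - 112*w + 49) - 20*w^2 - 124*w + 39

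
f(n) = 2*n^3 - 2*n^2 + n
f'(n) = 6*n^2 - 4*n + 1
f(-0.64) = -1.98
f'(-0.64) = 6.02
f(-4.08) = -173.21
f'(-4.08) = 117.20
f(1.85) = 7.67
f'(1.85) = 14.14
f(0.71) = 0.42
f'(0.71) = 1.18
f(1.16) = 1.59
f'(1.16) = 4.43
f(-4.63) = -246.01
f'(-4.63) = 148.14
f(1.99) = 9.83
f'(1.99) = 16.80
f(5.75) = 319.84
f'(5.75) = 176.38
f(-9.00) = -1629.00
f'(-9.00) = 523.00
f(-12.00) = -3756.00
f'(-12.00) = 913.00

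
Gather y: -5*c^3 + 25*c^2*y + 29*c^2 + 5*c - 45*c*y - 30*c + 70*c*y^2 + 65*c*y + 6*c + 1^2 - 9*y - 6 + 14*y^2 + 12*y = -5*c^3 + 29*c^2 - 19*c + y^2*(70*c + 14) + y*(25*c^2 + 20*c + 3) - 5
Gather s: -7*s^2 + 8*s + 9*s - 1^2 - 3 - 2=-7*s^2 + 17*s - 6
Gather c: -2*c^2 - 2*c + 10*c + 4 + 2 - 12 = -2*c^2 + 8*c - 6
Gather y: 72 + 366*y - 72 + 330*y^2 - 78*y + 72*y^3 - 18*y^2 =72*y^3 + 312*y^2 + 288*y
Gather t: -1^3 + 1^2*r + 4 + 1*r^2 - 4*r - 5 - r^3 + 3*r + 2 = -r^3 + r^2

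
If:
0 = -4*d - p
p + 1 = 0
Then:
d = 1/4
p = -1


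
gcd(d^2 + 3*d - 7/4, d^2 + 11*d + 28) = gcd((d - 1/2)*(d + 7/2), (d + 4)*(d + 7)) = 1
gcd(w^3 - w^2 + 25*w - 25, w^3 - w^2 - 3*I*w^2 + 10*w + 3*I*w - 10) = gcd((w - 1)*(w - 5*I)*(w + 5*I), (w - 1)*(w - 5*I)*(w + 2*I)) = w^2 + w*(-1 - 5*I) + 5*I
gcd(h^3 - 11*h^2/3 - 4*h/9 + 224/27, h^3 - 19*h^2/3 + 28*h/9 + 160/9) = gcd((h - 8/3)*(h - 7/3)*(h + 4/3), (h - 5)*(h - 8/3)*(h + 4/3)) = h^2 - 4*h/3 - 32/9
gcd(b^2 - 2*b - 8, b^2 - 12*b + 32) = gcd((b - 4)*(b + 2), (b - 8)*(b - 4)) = b - 4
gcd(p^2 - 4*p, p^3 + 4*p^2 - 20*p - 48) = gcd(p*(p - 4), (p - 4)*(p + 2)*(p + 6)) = p - 4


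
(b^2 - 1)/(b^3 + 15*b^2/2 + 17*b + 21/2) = 2*(b - 1)/(2*b^2 + 13*b + 21)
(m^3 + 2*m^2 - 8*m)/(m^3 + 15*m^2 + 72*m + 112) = m*(m - 2)/(m^2 + 11*m + 28)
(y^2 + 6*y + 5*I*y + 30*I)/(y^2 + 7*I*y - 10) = (y + 6)/(y + 2*I)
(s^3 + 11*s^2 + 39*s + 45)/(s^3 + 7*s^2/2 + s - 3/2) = 2*(s^2 + 8*s + 15)/(2*s^2 + s - 1)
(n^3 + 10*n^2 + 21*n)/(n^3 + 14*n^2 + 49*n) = (n + 3)/(n + 7)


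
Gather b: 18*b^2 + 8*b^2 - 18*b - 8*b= 26*b^2 - 26*b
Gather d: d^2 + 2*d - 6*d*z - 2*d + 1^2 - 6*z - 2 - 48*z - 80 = d^2 - 6*d*z - 54*z - 81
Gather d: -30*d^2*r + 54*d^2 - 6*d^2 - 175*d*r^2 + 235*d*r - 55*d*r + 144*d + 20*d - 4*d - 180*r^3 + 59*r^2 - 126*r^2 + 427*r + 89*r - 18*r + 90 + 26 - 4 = d^2*(48 - 30*r) + d*(-175*r^2 + 180*r + 160) - 180*r^3 - 67*r^2 + 498*r + 112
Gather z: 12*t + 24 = 12*t + 24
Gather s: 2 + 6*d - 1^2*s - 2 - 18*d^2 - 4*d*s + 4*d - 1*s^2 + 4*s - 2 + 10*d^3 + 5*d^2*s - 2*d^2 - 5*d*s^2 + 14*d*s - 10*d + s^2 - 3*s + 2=10*d^3 - 20*d^2 - 5*d*s^2 + s*(5*d^2 + 10*d)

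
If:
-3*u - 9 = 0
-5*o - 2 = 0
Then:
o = -2/5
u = -3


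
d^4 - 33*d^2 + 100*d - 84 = (d - 3)*(d - 2)^2*(d + 7)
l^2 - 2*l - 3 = (l - 3)*(l + 1)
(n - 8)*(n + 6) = n^2 - 2*n - 48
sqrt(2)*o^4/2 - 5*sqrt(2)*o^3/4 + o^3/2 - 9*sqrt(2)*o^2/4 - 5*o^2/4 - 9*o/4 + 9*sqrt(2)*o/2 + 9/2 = (o - 3)*(o - 3/2)*(o + 2)*(sqrt(2)*o/2 + 1/2)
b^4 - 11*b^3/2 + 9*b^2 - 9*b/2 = b*(b - 3)*(b - 3/2)*(b - 1)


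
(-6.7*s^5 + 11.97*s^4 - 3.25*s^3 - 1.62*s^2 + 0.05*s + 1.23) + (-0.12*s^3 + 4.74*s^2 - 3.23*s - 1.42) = -6.7*s^5 + 11.97*s^4 - 3.37*s^3 + 3.12*s^2 - 3.18*s - 0.19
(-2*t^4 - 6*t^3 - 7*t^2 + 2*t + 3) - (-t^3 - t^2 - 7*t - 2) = -2*t^4 - 5*t^3 - 6*t^2 + 9*t + 5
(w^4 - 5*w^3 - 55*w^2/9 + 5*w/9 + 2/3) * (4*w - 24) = 4*w^5 - 44*w^4 + 860*w^3/9 + 1340*w^2/9 - 32*w/3 - 16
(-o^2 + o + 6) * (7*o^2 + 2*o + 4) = -7*o^4 + 5*o^3 + 40*o^2 + 16*o + 24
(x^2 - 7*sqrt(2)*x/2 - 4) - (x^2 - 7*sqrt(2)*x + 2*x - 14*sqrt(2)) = -2*x + 7*sqrt(2)*x/2 - 4 + 14*sqrt(2)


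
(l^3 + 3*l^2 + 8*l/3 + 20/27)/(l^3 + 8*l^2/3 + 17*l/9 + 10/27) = (3*l + 2)/(3*l + 1)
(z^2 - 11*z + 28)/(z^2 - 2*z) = (z^2 - 11*z + 28)/(z*(z - 2))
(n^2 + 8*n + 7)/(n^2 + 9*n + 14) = (n + 1)/(n + 2)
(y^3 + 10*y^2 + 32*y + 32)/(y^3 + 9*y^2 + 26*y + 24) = (y + 4)/(y + 3)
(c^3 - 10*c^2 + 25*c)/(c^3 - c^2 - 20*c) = (c - 5)/(c + 4)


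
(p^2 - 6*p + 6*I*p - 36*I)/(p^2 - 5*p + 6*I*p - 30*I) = (p - 6)/(p - 5)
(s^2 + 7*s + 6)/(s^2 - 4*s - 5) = (s + 6)/(s - 5)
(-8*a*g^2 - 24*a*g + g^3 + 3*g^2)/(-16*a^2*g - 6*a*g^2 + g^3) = (g + 3)/(2*a + g)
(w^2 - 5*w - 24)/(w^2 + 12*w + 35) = (w^2 - 5*w - 24)/(w^2 + 12*w + 35)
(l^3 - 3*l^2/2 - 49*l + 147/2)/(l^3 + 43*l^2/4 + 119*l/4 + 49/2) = 2*(2*l^2 - 17*l + 21)/(4*l^2 + 15*l + 14)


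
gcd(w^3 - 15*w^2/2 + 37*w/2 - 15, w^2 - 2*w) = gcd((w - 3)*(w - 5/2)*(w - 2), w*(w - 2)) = w - 2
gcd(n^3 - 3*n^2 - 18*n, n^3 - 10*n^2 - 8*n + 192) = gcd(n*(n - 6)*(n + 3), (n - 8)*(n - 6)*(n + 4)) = n - 6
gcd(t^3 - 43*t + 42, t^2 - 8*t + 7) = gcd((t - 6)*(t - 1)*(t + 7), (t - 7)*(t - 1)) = t - 1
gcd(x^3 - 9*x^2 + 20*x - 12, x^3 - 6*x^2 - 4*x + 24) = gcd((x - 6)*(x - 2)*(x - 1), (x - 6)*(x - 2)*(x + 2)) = x^2 - 8*x + 12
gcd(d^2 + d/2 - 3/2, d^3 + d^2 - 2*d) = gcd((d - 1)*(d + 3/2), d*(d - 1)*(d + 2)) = d - 1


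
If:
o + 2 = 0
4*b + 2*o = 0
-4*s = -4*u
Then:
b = 1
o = -2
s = u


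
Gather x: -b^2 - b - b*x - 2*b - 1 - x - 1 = -b^2 - 3*b + x*(-b - 1) - 2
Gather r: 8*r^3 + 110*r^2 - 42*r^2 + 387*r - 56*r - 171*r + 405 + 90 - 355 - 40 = 8*r^3 + 68*r^2 + 160*r + 100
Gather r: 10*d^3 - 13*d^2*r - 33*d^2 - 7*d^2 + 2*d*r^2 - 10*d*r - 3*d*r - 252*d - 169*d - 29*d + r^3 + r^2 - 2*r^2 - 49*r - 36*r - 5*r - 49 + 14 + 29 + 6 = 10*d^3 - 40*d^2 - 450*d + r^3 + r^2*(2*d - 1) + r*(-13*d^2 - 13*d - 90)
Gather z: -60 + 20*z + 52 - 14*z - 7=6*z - 15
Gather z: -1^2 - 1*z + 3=2 - z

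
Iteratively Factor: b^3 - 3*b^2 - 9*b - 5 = (b + 1)*(b^2 - 4*b - 5) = (b - 5)*(b + 1)*(b + 1)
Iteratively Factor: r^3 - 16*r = (r)*(r^2 - 16) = r*(r + 4)*(r - 4)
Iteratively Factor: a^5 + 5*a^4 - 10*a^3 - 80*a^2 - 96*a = (a + 2)*(a^4 + 3*a^3 - 16*a^2 - 48*a) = (a + 2)*(a + 3)*(a^3 - 16*a) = (a + 2)*(a + 3)*(a + 4)*(a^2 - 4*a) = a*(a + 2)*(a + 3)*(a + 4)*(a - 4)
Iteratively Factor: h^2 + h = (h + 1)*(h)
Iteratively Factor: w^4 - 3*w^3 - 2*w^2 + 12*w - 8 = (w + 2)*(w^3 - 5*w^2 + 8*w - 4) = (w - 2)*(w + 2)*(w^2 - 3*w + 2) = (w - 2)^2*(w + 2)*(w - 1)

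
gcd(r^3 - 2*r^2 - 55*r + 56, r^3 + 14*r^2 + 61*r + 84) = r + 7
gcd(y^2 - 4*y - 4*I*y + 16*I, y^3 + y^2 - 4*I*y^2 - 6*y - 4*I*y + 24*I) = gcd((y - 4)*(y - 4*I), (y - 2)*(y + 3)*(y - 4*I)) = y - 4*I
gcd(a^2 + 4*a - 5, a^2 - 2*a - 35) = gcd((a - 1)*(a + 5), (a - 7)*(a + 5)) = a + 5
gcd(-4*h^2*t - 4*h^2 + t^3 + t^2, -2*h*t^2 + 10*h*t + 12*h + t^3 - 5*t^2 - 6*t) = -2*h*t - 2*h + t^2 + t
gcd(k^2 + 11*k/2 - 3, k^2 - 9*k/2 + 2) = k - 1/2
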